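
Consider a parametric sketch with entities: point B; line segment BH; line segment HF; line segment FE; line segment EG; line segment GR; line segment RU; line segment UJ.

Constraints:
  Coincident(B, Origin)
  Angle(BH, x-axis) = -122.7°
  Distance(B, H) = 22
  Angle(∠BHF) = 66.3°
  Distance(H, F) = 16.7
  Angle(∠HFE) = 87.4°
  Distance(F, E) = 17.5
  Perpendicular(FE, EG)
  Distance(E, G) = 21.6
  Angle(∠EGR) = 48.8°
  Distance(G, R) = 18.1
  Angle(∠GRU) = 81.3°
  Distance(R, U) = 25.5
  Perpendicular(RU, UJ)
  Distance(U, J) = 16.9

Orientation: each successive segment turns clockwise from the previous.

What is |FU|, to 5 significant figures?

24.341

B is at the origin; BH runs at -122.7° with length 22.0, so H = (-11.885, -18.513). ∠BHF = 66.3° gives HF at 123.60° from the x-axis; with |HF| = 16.7, F = (-21.127, -4.6035). ∠HFE = 87.4° gives FE at 31.000° from the x-axis; with |FE| = 17.5, E = (-6.1265, 4.4097). FE is perpendicular to EG, so EG runs at -59.000°; with |EG| = 21.6, G = (4.9983, -14.105). ∠EGR = 48.8° gives GR at 169.80° from the x-axis; with |GR| = 18.1, R = (-12.816, -10.900). ∠GRU = 81.3° gives RU at 71.100° from the x-axis; with |RU| = 25.5, U = (-4.5557, 13.225). Then |FU| = |U − F| = 24.341.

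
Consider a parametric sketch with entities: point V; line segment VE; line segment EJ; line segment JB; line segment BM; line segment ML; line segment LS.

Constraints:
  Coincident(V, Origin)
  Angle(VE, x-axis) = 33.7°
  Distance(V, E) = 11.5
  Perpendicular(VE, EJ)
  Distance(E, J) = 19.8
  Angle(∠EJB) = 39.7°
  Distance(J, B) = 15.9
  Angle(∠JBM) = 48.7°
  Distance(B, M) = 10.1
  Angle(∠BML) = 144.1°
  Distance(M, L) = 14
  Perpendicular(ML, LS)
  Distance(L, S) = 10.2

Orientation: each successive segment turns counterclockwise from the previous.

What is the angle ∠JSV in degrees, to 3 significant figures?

12.3°

∠BML = 144.1° gives ML at 71.2° from the x-axis; with |ML| = 14.0, L = (9.67, 26.1). The perpendicularity gives LS at right angles to ML, so LS runs at 161°; with |LS| = 10.2, S = (0.0184, 29.4). Then cos ∠JSV = SJ·SV / (|SJ||SV|), giving 12.3°.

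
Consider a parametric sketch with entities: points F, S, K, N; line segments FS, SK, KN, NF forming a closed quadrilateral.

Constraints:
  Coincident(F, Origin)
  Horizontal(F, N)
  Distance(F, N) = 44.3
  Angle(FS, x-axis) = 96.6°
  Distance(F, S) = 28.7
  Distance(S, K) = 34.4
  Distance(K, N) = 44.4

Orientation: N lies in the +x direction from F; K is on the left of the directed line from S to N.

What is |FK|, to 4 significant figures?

50.38

F is at the origin; F and N share the same y with |FN| = 44.3 and N in +x, so N = (44.3, 0). FS runs at 96.6° with |FS| = 28.7, so S = (-3.299, 28.51). K is determined by |SK| = 34.4 and |KN| = 44.4 together: it lies at the intersection of circle(S, 34.4) and circle(N, 44.4). With |SN| = 55.48, the foot of the radical line on SN is 20.64 from S and the perpendicular offset is √(34.4² − 20.64²) = 27.52. Taking the left-of-SN solution: K = (28.55, 41.51).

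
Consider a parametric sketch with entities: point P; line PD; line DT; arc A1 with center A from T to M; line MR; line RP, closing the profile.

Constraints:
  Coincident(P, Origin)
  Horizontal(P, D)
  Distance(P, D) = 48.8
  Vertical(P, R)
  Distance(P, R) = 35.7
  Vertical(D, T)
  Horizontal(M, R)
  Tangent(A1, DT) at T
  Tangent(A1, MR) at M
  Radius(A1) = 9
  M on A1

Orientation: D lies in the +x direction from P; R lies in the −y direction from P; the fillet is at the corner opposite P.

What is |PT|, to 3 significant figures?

55.6

The virtual corner opposite P is at (48.8, -35.7). Tangency of A1 to DT means the radius AT is perpendicular to DT and tangency of A1 to MR means the radius AM is perpendicular to MR, with radius 9.0, so the center A sits 9.0 in from both sides at A = (39.8, -26.7). That places the tangent points at T = (48.8, -26.7) on DT and M = (39.8, -35.7) on MR. Then |PT| = |T − P| = 55.6.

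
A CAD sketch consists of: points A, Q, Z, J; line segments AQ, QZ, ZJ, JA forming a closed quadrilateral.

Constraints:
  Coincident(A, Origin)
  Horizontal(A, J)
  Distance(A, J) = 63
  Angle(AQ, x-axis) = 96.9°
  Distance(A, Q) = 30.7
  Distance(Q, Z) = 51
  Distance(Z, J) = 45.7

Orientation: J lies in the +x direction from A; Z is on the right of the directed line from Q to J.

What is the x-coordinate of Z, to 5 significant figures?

19.766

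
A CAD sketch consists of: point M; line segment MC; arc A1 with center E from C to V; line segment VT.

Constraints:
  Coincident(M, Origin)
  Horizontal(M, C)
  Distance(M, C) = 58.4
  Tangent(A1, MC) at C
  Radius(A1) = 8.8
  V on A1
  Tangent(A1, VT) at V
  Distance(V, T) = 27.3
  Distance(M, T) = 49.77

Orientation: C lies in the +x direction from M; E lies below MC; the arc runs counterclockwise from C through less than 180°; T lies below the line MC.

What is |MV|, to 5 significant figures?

50.606

Checks: ∠(EC, CM) = 90.00° ✓; |EV| = 8.800 ✓; ∠(EV, VT) = 90.00° ✓; |VT| = 27.30 ✓; |MT| = 49.77 ✓.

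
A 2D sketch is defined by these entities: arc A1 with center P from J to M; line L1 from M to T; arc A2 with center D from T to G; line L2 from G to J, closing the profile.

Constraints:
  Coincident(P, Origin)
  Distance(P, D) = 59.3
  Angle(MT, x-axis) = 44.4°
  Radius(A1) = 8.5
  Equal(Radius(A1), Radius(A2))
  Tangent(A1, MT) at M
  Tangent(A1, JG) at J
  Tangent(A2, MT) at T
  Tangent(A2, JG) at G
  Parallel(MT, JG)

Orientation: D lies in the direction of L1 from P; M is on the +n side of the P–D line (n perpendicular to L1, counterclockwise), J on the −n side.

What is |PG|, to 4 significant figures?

59.91

Tangency of A1 to both parallel lines with radius 8.5 puts M and J at P ± 8.5·n: M = (-5.947, 6.073), J = (5.947, -6.073). Equal radii place T and G the same way about D: T = D + 8.5·n = (36.42, 47.56), G = D − 8.5·n = (48.32, 35.42). Then |PG| = |G − P| = 59.91.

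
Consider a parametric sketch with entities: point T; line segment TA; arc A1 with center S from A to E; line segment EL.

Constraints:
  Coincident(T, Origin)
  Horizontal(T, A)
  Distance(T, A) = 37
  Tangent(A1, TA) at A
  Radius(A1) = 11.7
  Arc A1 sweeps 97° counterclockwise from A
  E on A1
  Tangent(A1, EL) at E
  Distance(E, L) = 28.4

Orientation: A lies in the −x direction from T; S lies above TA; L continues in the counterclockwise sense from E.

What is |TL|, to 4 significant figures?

50.39

T is at the origin; T and A share the same y with |TA| = 37.0 and A on the −x side, so A = (-37.00, 0.000). Since A1 is tangent to TA there, SA ⟂ TA, so S = A + (0, 11.7) = (-37.00, 11.70). On A1, A sits at bearing -90° from S; a 97° counterclockwise sweep puts E at bearing 7°, so E = S + 11.7·(cos 7°, sin 7°) = (-25.39, 13.13). Tangency of A1 to EL means the radius SE is perpendicular to EL, so EL runs along (−sin 7°, cos 7°); with |EL| = 28.4, L = (-28.85, 41.31). Then |TL| = |L − T| = 50.39.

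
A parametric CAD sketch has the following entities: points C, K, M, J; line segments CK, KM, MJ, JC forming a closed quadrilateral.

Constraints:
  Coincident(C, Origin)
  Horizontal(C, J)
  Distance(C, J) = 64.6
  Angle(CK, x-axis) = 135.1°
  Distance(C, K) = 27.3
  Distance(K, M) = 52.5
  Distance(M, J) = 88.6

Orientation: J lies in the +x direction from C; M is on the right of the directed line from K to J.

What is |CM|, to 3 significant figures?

37.5

Checks: |KM| = 52.50 ✓; |MJ| = 88.60 ✓.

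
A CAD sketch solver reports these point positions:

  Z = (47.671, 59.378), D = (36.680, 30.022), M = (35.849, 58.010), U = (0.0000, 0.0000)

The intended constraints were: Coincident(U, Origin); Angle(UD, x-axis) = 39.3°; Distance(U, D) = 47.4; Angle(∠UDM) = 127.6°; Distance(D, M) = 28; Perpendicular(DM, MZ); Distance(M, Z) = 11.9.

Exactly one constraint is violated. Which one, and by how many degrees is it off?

Perpendicular(DM, MZ) — off by 4.90°.

U = (0.00, 0.00) ✓; UD at 39.30° ✓; |UD| = 47.40 ✓; ∠UDM = 127.6° ✓; |DM| = 28.00 ✓; ∠(DM, MZ) = 85.10° ✗; |MZ| = 11.90 ✓.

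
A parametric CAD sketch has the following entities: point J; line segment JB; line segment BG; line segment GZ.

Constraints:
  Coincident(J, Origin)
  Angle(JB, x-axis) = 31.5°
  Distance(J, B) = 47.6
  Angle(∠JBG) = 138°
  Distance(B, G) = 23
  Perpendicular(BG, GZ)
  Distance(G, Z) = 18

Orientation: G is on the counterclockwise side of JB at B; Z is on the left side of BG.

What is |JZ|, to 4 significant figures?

59.99

∠JBG = 138.0°, so BG runs at 31.5° + (180° − 138.0°) = 73.50° from the x-axis; with |BG| = 23.0, G = B + 23.0·(cos 73.50°, sin 73.50°) = (47.12, 46.92). BG is perpendicular to GZ; with |GZ| = 18.0 on the left of BG, Z = G + 18.0·(-0.9588, 0.2840) = (29.86, 52.04). Then |JZ| = |Z − J| = 59.99.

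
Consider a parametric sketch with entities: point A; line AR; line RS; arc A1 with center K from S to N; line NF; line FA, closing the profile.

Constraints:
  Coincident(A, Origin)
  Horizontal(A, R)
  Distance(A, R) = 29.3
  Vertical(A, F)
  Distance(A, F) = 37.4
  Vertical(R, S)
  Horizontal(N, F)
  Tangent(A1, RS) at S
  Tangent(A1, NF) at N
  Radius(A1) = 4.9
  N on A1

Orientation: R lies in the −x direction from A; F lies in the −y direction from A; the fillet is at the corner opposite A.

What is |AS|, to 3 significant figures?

43.8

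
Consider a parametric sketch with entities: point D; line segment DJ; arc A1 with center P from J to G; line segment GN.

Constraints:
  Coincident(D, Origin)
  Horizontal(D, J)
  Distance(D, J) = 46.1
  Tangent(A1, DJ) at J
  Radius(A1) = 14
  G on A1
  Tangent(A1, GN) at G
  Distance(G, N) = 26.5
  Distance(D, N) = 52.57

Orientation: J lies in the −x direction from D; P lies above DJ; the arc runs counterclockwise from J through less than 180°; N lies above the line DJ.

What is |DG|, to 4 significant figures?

35.21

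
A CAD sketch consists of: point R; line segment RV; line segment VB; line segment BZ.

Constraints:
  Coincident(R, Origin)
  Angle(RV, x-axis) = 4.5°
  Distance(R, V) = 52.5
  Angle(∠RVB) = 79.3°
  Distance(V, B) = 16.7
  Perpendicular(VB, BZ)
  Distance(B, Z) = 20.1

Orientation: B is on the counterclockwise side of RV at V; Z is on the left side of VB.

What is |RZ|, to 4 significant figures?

32.25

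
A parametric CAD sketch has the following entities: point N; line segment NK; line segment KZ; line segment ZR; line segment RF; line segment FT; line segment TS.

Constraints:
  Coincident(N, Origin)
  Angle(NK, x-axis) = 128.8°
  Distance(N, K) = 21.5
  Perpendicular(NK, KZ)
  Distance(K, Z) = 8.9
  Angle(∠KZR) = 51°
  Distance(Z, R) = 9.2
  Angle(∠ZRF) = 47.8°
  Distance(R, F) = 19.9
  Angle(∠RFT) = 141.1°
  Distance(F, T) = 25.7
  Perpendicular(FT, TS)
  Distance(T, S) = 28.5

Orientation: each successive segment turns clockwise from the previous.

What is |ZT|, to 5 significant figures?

34.986

N is at the origin; NK runs at 128.8° with length 21.5, so K = (-13.472, 16.756). NK ⟂ KZ, so KZ runs at 38.800°; with |KZ| = 8.9, Z = (-6.5359, 22.333). ∠KZR = 51.0° gives ZR at -90.200° from the x-axis; with |ZR| = 9.2, R = (-6.5680, 13.133). ∠ZRF = 47.8° gives RF at 137.60° from the x-axis; with |RF| = 19.9, F = (-21.263, 26.551). ∠RFT = 141.1° gives FT at 98.700° from the x-axis; with |FT| = 25.7, T = (-25.151, 51.956). Then |ZT| = |T − Z| = 34.986.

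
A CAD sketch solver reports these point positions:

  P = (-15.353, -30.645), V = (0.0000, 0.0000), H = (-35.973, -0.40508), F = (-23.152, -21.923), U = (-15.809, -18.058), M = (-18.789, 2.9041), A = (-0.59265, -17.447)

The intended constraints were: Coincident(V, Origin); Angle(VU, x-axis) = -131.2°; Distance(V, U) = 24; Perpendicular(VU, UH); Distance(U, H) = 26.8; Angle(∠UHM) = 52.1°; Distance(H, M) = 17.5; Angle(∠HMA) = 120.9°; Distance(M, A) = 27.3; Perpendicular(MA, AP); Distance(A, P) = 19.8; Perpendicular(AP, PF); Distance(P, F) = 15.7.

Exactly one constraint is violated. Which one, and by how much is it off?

Distance(P, F) = 15.7 — off by 4.00.

V = (0.00, 0.00) ✓; VU at -131.2° ✓; |VU| = 24.00 ✓; ∠(VU, UH) = 90.00° ✓; |UH| = 26.80 ✓; ∠UHM = 52.10° ✓; |HM| = 17.50 ✓; ∠HMA = 120.9° ✓; |MA| = 27.30 ✓; ∠(MA, AP) = 90.00° ✓; |AP| = 19.80 ✓; ∠(AP, PF) = 90.00° ✓; |PF| = 11.70 ✗.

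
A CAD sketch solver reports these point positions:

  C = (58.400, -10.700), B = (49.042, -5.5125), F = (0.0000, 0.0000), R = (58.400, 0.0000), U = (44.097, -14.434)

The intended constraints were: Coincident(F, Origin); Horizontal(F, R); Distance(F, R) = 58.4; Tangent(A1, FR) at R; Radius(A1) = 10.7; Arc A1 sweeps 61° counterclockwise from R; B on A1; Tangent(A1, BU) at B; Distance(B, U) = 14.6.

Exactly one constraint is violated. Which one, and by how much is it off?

Distance(B, U) = 14.6 — off by 4.40.

F = (0.00, 0.00) ✓; F.y = 0.00, R.y = 0.00 ✓; |FR| = 58.40 ✓; ∠(CR, RF) = 90.00° ✓; |CR| = 10.70 ✓; bearing(C→B) − bearing(C→R) = 61.00° ✓; |CB| = 10.70 ✓; ∠(CB, BU) = 90.00° ✓; |BU| = 10.20 ✗.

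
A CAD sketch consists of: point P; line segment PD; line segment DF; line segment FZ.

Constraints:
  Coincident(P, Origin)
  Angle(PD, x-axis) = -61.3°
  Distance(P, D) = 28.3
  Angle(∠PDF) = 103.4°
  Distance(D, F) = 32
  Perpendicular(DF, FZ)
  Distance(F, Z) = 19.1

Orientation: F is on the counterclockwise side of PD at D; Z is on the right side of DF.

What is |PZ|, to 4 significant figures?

60.51

P is at the origin; PD runs at -61.3° with length 28.3, so D = 28.3·(cos -61.3°, sin -61.3°) = (13.59, -24.82). ∠PDF = 103.4°, so DF runs at -61.3° + (180° − 103.4°) = 15.30° from the x-axis; with |DF| = 32.0, F = D + 32.0·(cos 15.30°, sin 15.30°) = (44.46, -16.38). The perpendicularity gives FZ at right angles to DF; with |FZ| = 19.1 on the right of DF, Z = F + 19.1·(0.2639, -0.9646) = (49.50, -34.80). Then |PZ| = |Z − P| = 60.51.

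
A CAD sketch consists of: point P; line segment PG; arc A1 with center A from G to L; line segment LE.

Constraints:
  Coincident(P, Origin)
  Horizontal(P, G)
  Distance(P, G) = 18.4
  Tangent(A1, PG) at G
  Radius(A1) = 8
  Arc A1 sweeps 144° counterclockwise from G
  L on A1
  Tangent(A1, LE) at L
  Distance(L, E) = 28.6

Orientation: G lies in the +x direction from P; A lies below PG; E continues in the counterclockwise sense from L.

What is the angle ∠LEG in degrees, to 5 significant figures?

23.488°

P is at the origin; P and G share the same y with |PG| = 18.4 and G on the +x side, so G = (18.400, 0.0000). The tangent condition forces AG to be normal to PG, so A = G + (0, -8) = (18.400, -8.0000). On A1, G sits at bearing 90° from A; a 144° counterclockwise sweep puts L at bearing 234°, so L = A + 8.0·(cos 234°, sin 234°) = (13.698, -14.472). A1 meets LE tangentially, so AL is at right angles to LE, so LE runs along (−sin 234°, cos 234°); with |LE| = 28.6, E = (36.836, -31.283). Then cos ∠LEG = EL·EG / (|EL||EG|), giving 23.488°.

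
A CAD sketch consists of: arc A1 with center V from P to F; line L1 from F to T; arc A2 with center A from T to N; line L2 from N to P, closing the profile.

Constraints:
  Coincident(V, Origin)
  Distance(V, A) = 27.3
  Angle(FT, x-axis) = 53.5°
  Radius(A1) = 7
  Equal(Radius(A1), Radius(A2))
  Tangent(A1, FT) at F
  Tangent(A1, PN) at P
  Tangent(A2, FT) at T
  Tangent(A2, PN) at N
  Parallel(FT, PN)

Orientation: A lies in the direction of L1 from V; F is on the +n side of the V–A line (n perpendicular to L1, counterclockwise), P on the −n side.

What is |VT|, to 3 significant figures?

28.2

Tangency of A1 to both parallel lines with radius 7.0 puts F and P at V ± 7.0·n: F = (-5.63, 4.16), P = (5.63, -4.16). Equal radii place T and N the same way about A: T = A + 7.0·n = (10.6, 26.1), N = A − 7.0·n = (21.9, 17.8). Then |VT| = |T − V| = 28.2.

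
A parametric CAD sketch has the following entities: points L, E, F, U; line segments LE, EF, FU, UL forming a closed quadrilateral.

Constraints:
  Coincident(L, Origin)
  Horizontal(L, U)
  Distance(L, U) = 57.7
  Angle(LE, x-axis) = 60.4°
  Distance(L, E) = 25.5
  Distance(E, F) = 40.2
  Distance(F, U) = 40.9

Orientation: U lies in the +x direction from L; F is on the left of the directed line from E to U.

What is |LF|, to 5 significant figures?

62.937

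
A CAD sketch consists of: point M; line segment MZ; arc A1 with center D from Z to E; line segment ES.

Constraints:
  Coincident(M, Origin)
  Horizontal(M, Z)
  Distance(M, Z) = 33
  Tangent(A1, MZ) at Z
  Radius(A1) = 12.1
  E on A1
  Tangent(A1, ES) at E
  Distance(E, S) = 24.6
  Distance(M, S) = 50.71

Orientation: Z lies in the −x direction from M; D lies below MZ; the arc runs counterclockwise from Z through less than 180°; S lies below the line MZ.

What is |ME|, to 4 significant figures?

47.15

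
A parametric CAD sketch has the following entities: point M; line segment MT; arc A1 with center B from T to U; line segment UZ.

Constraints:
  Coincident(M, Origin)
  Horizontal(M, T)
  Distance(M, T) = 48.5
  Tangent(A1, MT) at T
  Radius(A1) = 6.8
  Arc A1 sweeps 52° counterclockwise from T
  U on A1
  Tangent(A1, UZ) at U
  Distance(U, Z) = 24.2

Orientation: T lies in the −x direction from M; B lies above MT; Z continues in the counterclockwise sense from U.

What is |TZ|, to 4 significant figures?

29.67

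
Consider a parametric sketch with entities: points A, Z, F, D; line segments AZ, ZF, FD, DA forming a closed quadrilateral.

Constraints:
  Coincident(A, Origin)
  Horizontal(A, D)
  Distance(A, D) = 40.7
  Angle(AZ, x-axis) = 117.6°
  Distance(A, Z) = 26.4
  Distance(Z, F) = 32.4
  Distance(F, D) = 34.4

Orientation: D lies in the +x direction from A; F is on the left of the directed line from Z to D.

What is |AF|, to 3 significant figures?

33.9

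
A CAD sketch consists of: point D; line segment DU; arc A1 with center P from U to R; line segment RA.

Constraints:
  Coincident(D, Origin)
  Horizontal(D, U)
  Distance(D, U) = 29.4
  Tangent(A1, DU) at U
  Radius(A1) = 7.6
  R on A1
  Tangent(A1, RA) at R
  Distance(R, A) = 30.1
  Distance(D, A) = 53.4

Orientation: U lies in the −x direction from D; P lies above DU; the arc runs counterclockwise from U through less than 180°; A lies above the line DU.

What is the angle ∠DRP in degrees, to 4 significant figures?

122.9°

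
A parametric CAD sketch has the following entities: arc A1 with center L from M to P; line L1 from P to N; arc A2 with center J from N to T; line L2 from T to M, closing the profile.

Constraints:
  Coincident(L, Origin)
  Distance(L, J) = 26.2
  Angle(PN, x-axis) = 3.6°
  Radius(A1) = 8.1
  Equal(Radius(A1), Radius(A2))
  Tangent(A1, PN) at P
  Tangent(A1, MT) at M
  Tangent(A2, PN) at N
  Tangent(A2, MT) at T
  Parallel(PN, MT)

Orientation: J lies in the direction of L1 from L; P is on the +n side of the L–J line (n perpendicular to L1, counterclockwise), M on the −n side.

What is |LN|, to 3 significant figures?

27.4

Tangency of A1 to both parallel lines with radius 8.1 puts P and M at L ± 8.1·n: P = (-0.509, 8.08), M = (0.509, -8.08). Equal radii place N and T the same way about J: N = J + 8.1·n = (25.6, 9.73), T = J − 8.1·n = (26.7, -6.44). Then |LN| = |N − L| = 27.4.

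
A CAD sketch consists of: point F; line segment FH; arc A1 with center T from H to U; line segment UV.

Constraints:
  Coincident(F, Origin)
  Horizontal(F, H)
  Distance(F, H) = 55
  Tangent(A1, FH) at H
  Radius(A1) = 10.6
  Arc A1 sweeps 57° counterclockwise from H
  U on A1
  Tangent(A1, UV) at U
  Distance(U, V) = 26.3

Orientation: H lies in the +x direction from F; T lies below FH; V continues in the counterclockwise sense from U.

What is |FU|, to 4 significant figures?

46.36

F is at the origin; F and H share the same y with |FH| = 55.0 and H on the +x side, so H = (55.00, 0.000). Tangency of A1 to FH means the radius TH is perpendicular to FH, so T = H + (0, -10.6) = (55.00, -10.60). On A1, H sits at bearing 90° from T; a 57° counterclockwise sweep puts U at bearing 147°, so U = T + 10.6·(cos 147°, sin 147°) = (46.11, -4.827). Then |FU| = |U − F| = 46.36.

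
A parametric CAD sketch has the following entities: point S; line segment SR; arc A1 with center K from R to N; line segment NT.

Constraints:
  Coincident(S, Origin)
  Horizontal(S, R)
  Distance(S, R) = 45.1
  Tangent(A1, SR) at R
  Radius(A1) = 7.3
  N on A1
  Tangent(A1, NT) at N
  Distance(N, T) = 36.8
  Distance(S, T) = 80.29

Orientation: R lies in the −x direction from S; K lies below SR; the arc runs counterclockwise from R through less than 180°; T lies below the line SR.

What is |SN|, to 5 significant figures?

50.844

Checks: ∠(KR, RS) = 90.00° ✓; |KN| = 7.300 ✓; ∠(KN, NT) = 90.00° ✓; |NT| = 36.80 ✓; |ST| = 80.29 ✓.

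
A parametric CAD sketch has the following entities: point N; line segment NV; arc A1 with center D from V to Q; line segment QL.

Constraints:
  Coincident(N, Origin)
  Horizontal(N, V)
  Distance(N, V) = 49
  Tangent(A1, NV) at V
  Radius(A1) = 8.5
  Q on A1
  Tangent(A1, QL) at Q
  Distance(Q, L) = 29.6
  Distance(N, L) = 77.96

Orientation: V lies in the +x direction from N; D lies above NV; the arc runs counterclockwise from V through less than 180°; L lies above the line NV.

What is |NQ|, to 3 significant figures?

56.1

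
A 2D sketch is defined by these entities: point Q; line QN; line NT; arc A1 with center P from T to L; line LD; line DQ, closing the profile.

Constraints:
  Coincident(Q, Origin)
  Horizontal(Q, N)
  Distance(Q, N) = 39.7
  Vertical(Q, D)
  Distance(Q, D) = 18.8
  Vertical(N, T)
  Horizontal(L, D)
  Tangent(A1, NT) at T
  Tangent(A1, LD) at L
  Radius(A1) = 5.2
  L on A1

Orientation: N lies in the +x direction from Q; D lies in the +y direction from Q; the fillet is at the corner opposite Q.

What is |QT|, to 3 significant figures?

42.0

Q is at the origin; QN is horizontal with |QN| = 39.7 and N on the +x side, so N = (39.7, 0.00). Q and D share the same x with |QD| = 18.8 and D on the +y side, so D = (0.00, 18.8). The virtual corner opposite Q is at (39.7, 18.8). Since A1 is tangent to NT there, PT ⟂ NT and since A1 is tangent to LD there, PL ⟂ LD, with radius 5.2, so the center P sits 5.2 in from both sides at P = (34.5, 13.6). That places the tangent points at T = (39.7, 13.6) on NT and L = (34.5, 18.8) on LD. Then |QT| = |T − Q| = 42.0.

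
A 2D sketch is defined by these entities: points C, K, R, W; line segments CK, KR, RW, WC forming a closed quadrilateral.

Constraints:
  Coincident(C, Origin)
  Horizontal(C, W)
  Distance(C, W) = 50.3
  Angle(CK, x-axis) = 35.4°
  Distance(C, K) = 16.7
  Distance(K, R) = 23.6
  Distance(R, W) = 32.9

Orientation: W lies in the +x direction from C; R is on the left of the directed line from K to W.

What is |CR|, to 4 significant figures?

40.18

C is at the origin; C and W share the same y with |CW| = 50.3 and W in +x, so W = (50.3, 0). CK runs at 35.4° with |CK| = 16.7, so K = (13.61, 9.674). R is determined by |KR| = 23.6 and |RW| = 32.9 together: it lies at the intersection of circle(K, 23.6) and circle(W, 32.9). With |KW| = 37.94, the foot of the radical line on KW is 12.05 from K and the perpendicular offset is √(23.6² − 12.05²) = 20.29. Taking the left-of-KW solution: R = (30.44, 26.23).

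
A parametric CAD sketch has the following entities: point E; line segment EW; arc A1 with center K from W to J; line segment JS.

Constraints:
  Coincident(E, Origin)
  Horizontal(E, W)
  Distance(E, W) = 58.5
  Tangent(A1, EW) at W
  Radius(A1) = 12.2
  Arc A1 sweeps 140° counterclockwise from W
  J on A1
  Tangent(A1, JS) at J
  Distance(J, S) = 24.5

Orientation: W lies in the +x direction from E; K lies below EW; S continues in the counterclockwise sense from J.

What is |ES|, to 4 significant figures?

78.81

E is at the origin; E and W share the same y with |EW| = 58.5 and W on the +x side, so W = (58.50, 0.000). A1 meets EW tangentially, so KW is at right angles to EW, so K = W + (0, -12.2) = (58.50, -12.20). On A1, W sits at bearing 90° from K; a 140° counterclockwise sweep puts J at bearing 230°, so J = K + 12.2·(cos 230°, sin 230°) = (50.66, -21.55). Since A1 is tangent to JS there, KJ ⟂ JS, so JS runs along (−sin 230°, cos 230°); with |JS| = 24.5, S = (69.43, -37.29). Then |ES| = |S − E| = 78.81.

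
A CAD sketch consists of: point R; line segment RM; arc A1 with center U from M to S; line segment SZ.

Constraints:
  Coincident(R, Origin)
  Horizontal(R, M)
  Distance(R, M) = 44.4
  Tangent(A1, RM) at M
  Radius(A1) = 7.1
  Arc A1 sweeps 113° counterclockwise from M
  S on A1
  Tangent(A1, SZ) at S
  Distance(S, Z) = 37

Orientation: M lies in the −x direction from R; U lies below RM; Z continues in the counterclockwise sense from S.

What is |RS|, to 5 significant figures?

51.884

R is at the origin; R and M share the same y with |RM| = 44.4 and M on the −x side, so M = (-44.400, 0.0000). Tangency of A1 to RM means the radius UM is perpendicular to RM, so U = M + (0, -7.1) = (-44.400, -7.1000). On A1, M sits at bearing 90° from U; a 113° counterclockwise sweep puts S at bearing 203°, so S = U + 7.1·(cos 203°, sin 203°) = (-50.936, -9.8742). Then |RS| = |S − R| = 51.884.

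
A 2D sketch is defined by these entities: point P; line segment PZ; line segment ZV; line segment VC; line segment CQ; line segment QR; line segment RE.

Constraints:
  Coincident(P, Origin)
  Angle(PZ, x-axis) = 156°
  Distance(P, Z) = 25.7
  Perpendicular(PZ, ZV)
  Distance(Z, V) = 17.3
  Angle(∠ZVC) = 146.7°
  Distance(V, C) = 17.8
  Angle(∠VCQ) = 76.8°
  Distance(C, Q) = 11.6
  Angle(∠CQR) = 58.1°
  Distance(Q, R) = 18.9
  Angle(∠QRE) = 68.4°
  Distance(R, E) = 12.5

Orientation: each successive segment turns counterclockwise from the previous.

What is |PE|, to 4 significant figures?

40.39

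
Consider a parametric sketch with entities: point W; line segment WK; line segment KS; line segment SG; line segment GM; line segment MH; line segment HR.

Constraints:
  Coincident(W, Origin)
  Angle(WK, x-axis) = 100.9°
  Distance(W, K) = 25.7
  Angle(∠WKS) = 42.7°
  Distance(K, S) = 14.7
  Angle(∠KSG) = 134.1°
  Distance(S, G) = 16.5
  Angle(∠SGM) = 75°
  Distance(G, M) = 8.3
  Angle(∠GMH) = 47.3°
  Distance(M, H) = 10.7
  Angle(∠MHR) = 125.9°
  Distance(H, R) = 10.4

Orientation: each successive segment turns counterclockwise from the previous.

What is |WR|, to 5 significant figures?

20.021

W is at the origin; WK runs at 100.9° with length 25.7, so K = (-4.8598, 25.236). ∠WKS = 42.7° gives KS at -121.80° from the x-axis; with |KS| = 14.7, S = (-12.606, 12.743). ∠KSG = 134.1° gives SG at -75.900° from the x-axis; with |SG| = 16.5, G = (-8.5864, -3.2600). ∠SGM = 75.0° gives GM at 29.100° from the x-axis; with |GM| = 8.3, M = (-1.3340, 0.77661). ∠GMH = 47.3° gives MH at 161.80° from the x-axis; with |MH| = 10.7, H = (-11.499, 4.1186). ∠MHR = 125.9° gives HR at -144.10° from the x-axis; with |HR| = 10.4, R = (-19.923, -1.9797). Then |WR| = |R − W| = 20.021.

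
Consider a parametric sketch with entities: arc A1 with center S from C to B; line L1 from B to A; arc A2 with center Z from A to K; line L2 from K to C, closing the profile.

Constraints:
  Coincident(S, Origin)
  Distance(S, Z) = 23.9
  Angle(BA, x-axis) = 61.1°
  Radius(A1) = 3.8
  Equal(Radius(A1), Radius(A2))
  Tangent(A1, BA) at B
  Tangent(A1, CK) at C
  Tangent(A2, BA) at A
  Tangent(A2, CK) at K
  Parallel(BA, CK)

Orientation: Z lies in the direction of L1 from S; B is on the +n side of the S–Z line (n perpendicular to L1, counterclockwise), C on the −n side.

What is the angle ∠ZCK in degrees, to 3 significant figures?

9.03°

The slot axis is L1's direction at 61.1°, so u = (cos 61.1°, sin 61.1°) = (0.483, 0.875) and n = (−sin 61.1°, cos 61.1°) = (-0.875, 0.483). S is at the origin and Z lies 23.9 along u from S, so Z = 23.9·u = (11.6, 20.9). Tangency of A1 to both parallel lines with radius 3.8 puts B and C at S ± 3.8·n: B = (-3.33, 1.84), C = (3.33, -1.84). Equal radii place A and K the same way about Z: A = Z + 3.8·n = (8.22, 22.8), K = Z − 3.8·n = (14.9, 19.1). Then cos ∠ZCK = CZ·CK / (|CZ||CK|), giving 9.03°.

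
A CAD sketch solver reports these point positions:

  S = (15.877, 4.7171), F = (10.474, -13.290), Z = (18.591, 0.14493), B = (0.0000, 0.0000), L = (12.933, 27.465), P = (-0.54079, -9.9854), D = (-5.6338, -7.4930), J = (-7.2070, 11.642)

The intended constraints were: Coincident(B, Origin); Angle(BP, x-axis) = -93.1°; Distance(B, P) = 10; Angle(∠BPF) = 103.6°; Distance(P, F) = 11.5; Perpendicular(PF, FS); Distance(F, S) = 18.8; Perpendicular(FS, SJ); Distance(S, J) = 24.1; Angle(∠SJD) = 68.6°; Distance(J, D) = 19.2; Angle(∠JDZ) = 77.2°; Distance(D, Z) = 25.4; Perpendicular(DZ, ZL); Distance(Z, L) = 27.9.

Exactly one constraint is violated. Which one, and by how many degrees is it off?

Perpendicular(DZ, ZL) — off by 5.80°.

B = (0.00, 0.00) ✓; BP at -93.10° ✓; |BP| = 10.00 ✓; ∠BPF = 103.6° ✓; |PF| = 11.50 ✓; ∠(PF, FS) = 90.00° ✓; |FS| = 18.80 ✓; ∠(FS, SJ) = 90.00° ✓; |SJ| = 24.10 ✓; ∠SJD = 68.60° ✓; |JD| = 19.20 ✓; ∠JDZ = 77.20° ✓; |DZ| = 25.40 ✓; ∠(DZ, ZL) = 84.20° ✗; |ZL| = 27.90 ✓.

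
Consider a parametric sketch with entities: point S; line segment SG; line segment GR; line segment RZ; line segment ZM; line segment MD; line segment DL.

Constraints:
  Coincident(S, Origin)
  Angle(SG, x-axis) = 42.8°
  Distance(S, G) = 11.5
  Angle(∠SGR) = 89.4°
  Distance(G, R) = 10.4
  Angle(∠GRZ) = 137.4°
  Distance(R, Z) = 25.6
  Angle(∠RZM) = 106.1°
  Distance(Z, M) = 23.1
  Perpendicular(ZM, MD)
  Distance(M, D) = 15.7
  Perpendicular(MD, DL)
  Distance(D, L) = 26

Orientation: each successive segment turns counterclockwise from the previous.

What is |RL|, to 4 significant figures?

9.837

ZM is perpendicular to MD, so MD runs at -20.10°; with |MD| = 15.7, D = (-17.44, -9.933). MD ⟂ DL, so DL runs at 69.90°; with |DL| = 26.0, L = (-8.505, 14.48). Then |RL| = |L − R| = 9.837.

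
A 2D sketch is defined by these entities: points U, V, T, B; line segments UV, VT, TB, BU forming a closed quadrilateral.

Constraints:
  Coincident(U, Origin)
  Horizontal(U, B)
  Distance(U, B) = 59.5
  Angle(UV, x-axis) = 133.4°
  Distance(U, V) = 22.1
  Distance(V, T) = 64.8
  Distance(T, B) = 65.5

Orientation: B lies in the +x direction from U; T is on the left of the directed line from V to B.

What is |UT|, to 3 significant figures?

68.1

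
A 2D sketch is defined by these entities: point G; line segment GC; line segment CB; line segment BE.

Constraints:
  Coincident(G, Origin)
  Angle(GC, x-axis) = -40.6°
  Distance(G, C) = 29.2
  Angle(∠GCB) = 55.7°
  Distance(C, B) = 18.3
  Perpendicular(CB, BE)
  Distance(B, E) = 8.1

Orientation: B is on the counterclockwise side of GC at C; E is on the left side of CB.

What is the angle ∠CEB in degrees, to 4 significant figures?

66.12°

G is at the origin; GC runs at -40.6° with length 29.2, so C = 29.2·(cos -40.6°, sin -40.6°) = (22.17, -19.00). ∠GCB = 55.7°, so CB runs at -40.6° + (180° − 55.7°) = 83.70° from the x-axis; with |CB| = 18.3, B = C + 18.3·(cos 83.70°, sin 83.70°) = (24.18, -0.8131). CB is perpendicular to BE; with |BE| = 8.1 on the left of CB, E = B + 8.1·(-0.9940, 0.1097) = (16.13, 0.07573). Then cos ∠CEB = EC·EB / (|EC||EB|), giving 66.12°.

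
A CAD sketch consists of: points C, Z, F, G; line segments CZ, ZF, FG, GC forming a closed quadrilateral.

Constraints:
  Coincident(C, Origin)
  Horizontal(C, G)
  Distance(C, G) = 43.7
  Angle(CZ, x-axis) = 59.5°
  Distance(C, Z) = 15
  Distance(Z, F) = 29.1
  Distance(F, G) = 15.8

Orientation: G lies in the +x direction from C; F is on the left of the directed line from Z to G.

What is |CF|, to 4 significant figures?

39.32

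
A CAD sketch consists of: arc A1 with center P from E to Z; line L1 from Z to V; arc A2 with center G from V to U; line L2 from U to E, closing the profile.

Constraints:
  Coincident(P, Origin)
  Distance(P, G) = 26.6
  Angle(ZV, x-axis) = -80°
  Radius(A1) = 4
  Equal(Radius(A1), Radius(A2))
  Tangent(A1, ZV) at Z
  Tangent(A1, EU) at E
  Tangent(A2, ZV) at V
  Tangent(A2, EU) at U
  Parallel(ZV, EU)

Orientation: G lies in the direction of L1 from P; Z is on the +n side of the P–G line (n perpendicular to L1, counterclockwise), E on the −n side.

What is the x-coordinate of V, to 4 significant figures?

8.558

Tangency of A1 to both parallel lines with radius 4.0 puts Z and E at P ± 4.0·n: Z = (3.939, 0.6946), E = (-3.939, -0.6946). Equal radii place V and U the same way about G: V = G + 4.0·n = (8.558, -25.50), U = G − 4.0·n = (0.6798, -26.89). So V.x = 8.558.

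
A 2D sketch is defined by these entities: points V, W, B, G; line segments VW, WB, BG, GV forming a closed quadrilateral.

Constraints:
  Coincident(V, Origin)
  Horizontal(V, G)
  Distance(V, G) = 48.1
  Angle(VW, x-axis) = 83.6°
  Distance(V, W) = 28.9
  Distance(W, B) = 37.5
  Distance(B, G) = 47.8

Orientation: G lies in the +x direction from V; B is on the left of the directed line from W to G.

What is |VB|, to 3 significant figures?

58.9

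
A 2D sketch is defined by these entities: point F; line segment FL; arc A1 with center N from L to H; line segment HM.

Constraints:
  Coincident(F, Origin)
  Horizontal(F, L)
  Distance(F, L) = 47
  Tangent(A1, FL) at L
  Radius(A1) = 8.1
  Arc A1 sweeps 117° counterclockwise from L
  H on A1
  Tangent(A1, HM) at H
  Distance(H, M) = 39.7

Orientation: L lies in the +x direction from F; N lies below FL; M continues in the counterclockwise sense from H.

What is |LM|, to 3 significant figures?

48.4

On A1, L sits at bearing 90° from N; a 117° counterclockwise sweep puts H at bearing 207°, so H = N + 8.1·(cos 207°, sin 207°) = (39.8, -11.8). Since A1 is tangent to HM there, NH ⟂ HM, so HM runs along (−sin 207°, cos 207°); with |HM| = 39.7, M = (57.8, -47.2). Then |LM| = |M − L| = 48.4.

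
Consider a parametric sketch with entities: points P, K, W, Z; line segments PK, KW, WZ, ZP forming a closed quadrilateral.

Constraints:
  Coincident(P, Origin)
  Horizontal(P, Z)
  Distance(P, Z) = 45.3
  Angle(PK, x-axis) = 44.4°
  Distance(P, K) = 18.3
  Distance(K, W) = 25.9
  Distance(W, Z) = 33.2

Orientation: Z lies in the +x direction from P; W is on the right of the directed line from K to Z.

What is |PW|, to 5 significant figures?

19.702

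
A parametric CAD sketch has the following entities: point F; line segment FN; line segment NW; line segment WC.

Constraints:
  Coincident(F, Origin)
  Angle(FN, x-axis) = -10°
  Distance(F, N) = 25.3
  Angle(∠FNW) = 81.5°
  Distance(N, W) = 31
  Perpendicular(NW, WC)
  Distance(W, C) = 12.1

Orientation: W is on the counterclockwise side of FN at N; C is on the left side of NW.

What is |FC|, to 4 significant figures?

30.17

F is at the origin; FN runs at -10.0° with length 25.3, so N = 25.3·(cos -10.0°, sin -10.0°) = (24.92, -4.393). ∠FNW = 81.5°, so NW runs at -10.0° + (180° − 81.5°) = 88.50° from the x-axis; with |NW| = 31.0, W = N + 31.0·(cos 88.50°, sin 88.50°) = (25.73, 26.60). NW is perpendicular to WC; with |WC| = 12.1 on the left of NW, C = W + 12.1·(-0.9997, 0.02618) = (13.63, 26.91). Then |FC| = |C − F| = 30.17.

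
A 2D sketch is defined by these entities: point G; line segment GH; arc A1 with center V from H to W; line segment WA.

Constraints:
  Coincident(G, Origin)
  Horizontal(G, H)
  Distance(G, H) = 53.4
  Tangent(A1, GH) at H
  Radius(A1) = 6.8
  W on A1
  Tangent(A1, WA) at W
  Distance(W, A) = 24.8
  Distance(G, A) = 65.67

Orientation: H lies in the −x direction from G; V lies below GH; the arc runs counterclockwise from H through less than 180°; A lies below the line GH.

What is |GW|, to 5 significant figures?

60.631

Checks: ∠(VH, HG) = 90.00° ✓; |VH| = 6.800 ✓; |VW| = 6.800 ✓; ∠(VW, WA) = 90.00° ✓; |WA| = 24.80 ✓; |GA| = 65.67 ✓.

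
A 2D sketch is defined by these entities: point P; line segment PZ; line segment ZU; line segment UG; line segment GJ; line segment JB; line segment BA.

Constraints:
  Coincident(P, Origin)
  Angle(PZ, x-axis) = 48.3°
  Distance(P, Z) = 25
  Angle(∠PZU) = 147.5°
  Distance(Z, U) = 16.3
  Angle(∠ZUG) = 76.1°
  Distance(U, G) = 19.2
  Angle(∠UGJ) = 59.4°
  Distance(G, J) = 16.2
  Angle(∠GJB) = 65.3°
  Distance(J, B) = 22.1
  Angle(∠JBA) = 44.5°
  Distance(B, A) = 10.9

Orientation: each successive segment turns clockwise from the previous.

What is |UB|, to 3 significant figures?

4.53

P is at the origin; PZ runs at 48.3° with length 25.0, so Z = (16.6, 18.7). ∠PZU = 147.5° gives ZU at 15.8° from the x-axis; with |ZU| = 16.3, U = (32.3, 23.1). ∠ZUG = 76.1° gives UG at -88.1° from the x-axis; with |UG| = 19.2, G = (33.0, 3.91). ∠UGJ = 59.4° gives GJ at 151° from the x-axis; with |GJ| = 16.2, J = (18.7, 11.7). ∠GJB = 65.3° gives JB at 36.6° from the x-axis; with |JB| = 22.1, B = (36.5, 24.9). Then |UB| = |B − U| = 4.53.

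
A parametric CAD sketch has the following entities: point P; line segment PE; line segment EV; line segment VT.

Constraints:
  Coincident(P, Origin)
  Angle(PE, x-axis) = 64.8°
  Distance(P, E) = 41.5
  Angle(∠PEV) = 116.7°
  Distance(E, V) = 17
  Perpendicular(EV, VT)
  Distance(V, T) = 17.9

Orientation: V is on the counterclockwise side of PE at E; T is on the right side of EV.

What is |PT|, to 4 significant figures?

65.52

∠PEV = 116.7°, so EV runs at 64.8° + (180° − 116.7°) = 128.1° from the x-axis; with |EV| = 17.0, V = E + 17.0·(cos 128.1°, sin 128.1°) = (7.180, 50.93). The perpendicularity gives VT at right angles to EV; with |VT| = 17.9 on the right of EV, T = V + 17.9·(0.7869, 0.6170) = (21.27, 61.97). Then |PT| = |T − P| = 65.52.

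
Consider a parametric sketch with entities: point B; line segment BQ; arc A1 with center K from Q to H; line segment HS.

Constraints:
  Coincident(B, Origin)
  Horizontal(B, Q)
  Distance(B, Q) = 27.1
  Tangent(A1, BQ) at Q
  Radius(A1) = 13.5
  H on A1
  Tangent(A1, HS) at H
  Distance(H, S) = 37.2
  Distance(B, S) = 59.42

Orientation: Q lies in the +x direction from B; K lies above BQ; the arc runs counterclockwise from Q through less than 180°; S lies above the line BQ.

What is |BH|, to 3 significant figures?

43.7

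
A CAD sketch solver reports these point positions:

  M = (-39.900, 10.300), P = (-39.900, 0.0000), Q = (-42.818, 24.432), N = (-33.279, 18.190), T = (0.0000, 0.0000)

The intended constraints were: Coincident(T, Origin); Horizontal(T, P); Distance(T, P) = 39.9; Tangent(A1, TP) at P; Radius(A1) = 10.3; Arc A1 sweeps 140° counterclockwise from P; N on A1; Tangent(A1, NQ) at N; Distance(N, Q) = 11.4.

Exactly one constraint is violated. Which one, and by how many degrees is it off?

Tangent(A1, NQ) at N — off by 6.80°.

T = (0.00, 0.00) ✓; T.y = 0.00, P.y = 0.00 ✓; |TP| = 39.90 ✓; ∠(MP, PT) = 90.00° ✓; |MP| = 10.30 ✓; bearing(M→N) − bearing(M→P) = 140.0° ✓; |MN| = 10.30 ✓; ∠(MN, NQ) = 83.20° ✗; |NQ| = 11.40 ✓.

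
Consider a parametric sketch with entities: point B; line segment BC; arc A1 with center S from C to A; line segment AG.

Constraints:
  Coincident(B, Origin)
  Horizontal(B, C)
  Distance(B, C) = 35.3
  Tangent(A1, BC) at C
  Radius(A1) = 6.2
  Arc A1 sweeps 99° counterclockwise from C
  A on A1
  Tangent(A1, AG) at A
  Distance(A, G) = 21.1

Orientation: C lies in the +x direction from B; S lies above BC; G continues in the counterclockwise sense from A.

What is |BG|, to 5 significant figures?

47.307

On A1, C sits at bearing -90° from S; a 99° counterclockwise sweep puts A at bearing 9°, so A = S + 6.2·(cos 9°, sin 9°) = (41.424, 7.1699). Tangency of A1 to AG means the radius SA is perpendicular to AG, so AG runs along (−sin 9°, cos 9°); with |AG| = 21.1, G = (38.123, 28.010). Then |BG| = |G − B| = 47.307.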